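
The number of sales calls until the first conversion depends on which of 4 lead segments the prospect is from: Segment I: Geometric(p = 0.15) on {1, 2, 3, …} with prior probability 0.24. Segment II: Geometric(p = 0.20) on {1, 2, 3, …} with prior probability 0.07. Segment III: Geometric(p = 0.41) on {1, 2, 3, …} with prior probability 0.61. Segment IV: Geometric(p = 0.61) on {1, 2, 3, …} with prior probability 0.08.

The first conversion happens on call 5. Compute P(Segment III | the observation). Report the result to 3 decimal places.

0.542

Posterior ∝ prior × likelihood, so P(k | x) ∝ P(Z=k) f_k(x); normalise over all components.
Evaluate each component's likelihood at the observed value:
  f_I = 0.15·(1−0.15)^4 = 0.15·0.522006 = 0.0783009
  f_II = 0.20·(1−0.20)^4 = 0.20·0.4096 = 0.08192
  f_III = 0.41·(1−0.41)^4 = 0.41·0.121174 = 0.0496812
  f_IV = 0.61·(1−0.61)^4 = 0.61·0.0231344 = 0.014112
Prior × likelihood for each component:
  P(Z=I)·f_I = 0.24 × 0.0783009 = 0.0187922
  P(Z=II)·f_II = 0.07 × 0.08192 = 0.0057344
  P(Z=III)·f_III = 0.61 × 0.0496812 = 0.0303055
  P(Z=IV)·f_IV = 0.08 × 0.014112 = 0.00112896
Marginal: 0.0187922 + 0.0057344 + 0.0303055 + 0.00112896 = 0.0559611
So the posterior for Segment III is 0.0303055 / 0.0559611 ≈ 0.542.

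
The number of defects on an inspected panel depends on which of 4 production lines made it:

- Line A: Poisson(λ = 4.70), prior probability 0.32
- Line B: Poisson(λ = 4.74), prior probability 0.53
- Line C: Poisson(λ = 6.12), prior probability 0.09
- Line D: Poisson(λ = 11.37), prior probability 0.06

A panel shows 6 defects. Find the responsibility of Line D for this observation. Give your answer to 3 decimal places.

P(component k | x) = P(Z=k)·f_k(x) / marginal(x), where marginal(x) = Σ_j P(Z=j)·f_j(x).
Evaluate each component's likelihood at the observed value:
  f_A = 0.136167
  f_B = 0.137652
  f_C = 0.160433
  f_D = 0.034618
Multiply by the mixture weights:
  P(Z=A)·f_A = 0.32 × 0.136167 = 0.0435733
  P(Z=B)·f_B = 0.53 × 0.137652 = 0.0729554
  P(Z=C)·f_C = 0.09 × 0.160433 = 0.014439
  P(Z=D)·f_D = 0.06 × 0.034618 = 0.00207708
Evidence: 0.0435733 + 0.0729554 + 0.014439 + 0.00207708 = 0.133045
P(Line D | 6 defects) ≈ 0.016

0.016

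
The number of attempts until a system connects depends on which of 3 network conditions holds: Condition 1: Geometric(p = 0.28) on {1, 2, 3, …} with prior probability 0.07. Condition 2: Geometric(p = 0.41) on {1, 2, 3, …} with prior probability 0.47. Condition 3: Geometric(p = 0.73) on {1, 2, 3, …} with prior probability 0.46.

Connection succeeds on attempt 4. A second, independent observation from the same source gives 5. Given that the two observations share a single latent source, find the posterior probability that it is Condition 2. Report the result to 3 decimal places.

0.773

Apply Bayes' rule: the posterior for each component is proportional to its prior times its likelihood at x.
Since both observations come from the same component, the likelihood for component k is f_k(x₁)·f_k(x₂).
  p_1 = [0.104509] × [0.0752468] = 0.007864
  p_2 = [0.0842054] × [0.0496812] = 0.00418342
  p_3 = [0.0143686] × [0.00387952] = 5.57432e-05
Unnormalised posteriors:
  π_1·p_1 = 0.07 × 0.007864 = 0.00055048
  π_2·p_2 = 0.47 × 0.00418342 = 0.00196621
  π_3·p_3 = 0.46 × 5.57432e-05 = 2.56419e-05
Normaliser: 0.00055048 + 0.00196621 + 2.56419e-05 = 0.00254233
P(Condition 2 | x) ≈ 0.773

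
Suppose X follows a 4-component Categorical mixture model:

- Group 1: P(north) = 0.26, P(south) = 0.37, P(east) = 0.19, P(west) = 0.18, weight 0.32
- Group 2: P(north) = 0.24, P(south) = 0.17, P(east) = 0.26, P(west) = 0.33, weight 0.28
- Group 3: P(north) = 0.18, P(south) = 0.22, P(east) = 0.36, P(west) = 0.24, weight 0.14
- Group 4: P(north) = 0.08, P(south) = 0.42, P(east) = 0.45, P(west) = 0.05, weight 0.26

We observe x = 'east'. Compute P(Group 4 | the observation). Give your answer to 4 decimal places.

P(component k | x) = π_k·f_k(x) / marginal(x), where marginal(x) = Σ_j π_j·f_j(x).
Categorical probabilities:
  p_1 = 0.19
  p_2 = 0.26
  p_3 = 0.36
  p_4 = 0.45
Prior × likelihood for each component:
  π_1·p_1 = 0.32 × 0.19 = 0.0608
  π_2·p_2 = 0.28 × 0.26 = 0.0728
  π_3·p_3 = 0.14 × 0.36 = 0.0504
  π_4·p_4 = 0.26 × 0.45 = 0.117
Normaliser: 0.0608 + 0.0728 + 0.0504 + 0.117 = 0.301
Responsibility of Group 4: 0.117 / 0.301 ≈ 0.3887

0.3887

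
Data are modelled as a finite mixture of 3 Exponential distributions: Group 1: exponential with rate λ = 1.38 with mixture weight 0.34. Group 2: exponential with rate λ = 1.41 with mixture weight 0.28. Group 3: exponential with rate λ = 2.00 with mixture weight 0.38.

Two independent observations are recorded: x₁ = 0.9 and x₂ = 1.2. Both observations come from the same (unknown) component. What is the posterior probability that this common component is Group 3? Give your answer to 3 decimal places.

Apply Bayes' rule: the posterior for each component is proportional to its prior times its likelihood at x.
Since both observations come from the same component, the likelihood for component k is f_k(x₁)·f_k(x₂).
  f_1 = [1.38·e^(−1.38·0.9) = 1.38·e^(−1.2420) = 0.398552] × [0.263443] = 0.104996
  f_2 = [1.41·e^(−1.41·0.9) = 1.41·e^(−1.2690) = 0.396369] × [0.259653] = 0.102918
  f_3 = [2.00·e^(−2.00·0.9) = 2.00·e^(−1.8000) = 0.330598] × [0.181436] = 0.0599823
Unnormalised posteriors:
  w_1·f_1 = 0.34 × 0.104996 = 0.0356986
  w_2·f_2 = 0.28 × 0.102918 = 0.0288171
  w_3·f_3 = 0.38 × 0.0599823 = 0.0227933
Normaliser: 0.0356986 + 0.0288171 + 0.0227933 = 0.087309
P(Group 3 | x₁, x₂) ≈ 0.261

0.261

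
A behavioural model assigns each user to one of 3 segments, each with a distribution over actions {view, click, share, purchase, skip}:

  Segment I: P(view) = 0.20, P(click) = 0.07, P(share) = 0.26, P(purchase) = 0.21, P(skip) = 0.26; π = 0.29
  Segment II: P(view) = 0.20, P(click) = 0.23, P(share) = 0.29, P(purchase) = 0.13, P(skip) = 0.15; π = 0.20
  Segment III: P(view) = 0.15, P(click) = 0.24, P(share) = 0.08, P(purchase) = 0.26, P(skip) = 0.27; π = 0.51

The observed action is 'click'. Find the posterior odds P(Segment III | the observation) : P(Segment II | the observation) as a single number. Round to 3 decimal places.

Posterior odds = (P(Z=i) f_i(x)) / (P(Z=j) f_j(x)); the normalising sum cancels.
Evaluate each component's likelihood at the observed value:
  p_I = P(click | comp) = 0.07
  p_II = P(click | comp) = 0.23
  p_III = P(click | comp) = 0.24
Odds = (0.51/0.20) × (0.24/0.23) = 2.55 × 1.04348 ≈ 2.661

2.661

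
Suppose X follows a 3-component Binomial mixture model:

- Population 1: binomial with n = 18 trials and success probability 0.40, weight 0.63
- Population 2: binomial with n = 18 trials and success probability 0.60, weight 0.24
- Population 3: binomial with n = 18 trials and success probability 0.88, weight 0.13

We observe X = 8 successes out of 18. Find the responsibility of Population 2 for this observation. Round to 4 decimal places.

0.1448

By Bayes' theorem, P(k | x) = π_k f_k(x) / Σ_j π_j f_j(x).
Evaluate each component's likelihood at the observed value:
  L_1 = C(18,8)·0.40^8·0.60^10 = 43758·0.00065536·0.00604662 = 0.1734
  L_2 = C(18,8)·0.60^8·0.40^10 = 43758·0.0167962·0.000104858 = 0.0770668
  L_3 = C(18,8)·0.88^8·0.12^10 = 43758·0.359635·6.19174e-10 = 9.74387e-06
Prior × likelihood for each component:
  π_1·L_1 = 0.63 × 0.1734 = 0.109242
  π_2·L_2 = 0.24 × 0.0770668 = 0.018496
  π_3·L_3 = 0.13 × 9.74387e-06 = 1.2667e-06
Sum: 0.109242 + 0.018496 + 1.2667e-06 = 0.12774
So the posterior for Population 2 is 0.018496 / 0.12774 ≈ 0.1448.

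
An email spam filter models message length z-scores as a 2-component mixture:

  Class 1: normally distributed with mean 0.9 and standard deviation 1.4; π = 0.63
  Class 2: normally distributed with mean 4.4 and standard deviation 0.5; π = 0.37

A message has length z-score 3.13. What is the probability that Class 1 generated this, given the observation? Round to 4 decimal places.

0.8115

The responsibility of component k is π_k f_k(x) divided by Σ_j π_j f_j(x).
Component likelihoods at x = 3.13:
  L_1 = (1/(1.4·√(2π)))·exp(−(3.13−0.9)²/(2·1.4²)) = 0.284959·exp(-1.26860) = 0.0801378
  L_2 = (1/(0.5·√(2π)))·exp(−(3.13−4.4)²/(2·0.5²)) = 0.797885·exp(-3.22580) = 0.0316952
Prior × likelihood for each component:
  π_1·L_1 = 0.63 × 0.0801378 = 0.0504868
  π_2·L_2 = 0.37 × 0.0316952 = 0.0117272
Normaliser: 0.0504868 + 0.0117272 = 0.062214
P(Class 1 | x) = 0.0504868 / 0.062214 ≈ 0.8115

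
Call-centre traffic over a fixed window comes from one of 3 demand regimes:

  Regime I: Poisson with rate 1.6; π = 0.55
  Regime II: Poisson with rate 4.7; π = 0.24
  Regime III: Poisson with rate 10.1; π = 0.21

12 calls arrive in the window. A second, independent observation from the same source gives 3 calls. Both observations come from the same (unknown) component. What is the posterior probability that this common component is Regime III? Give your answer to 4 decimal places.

By Bayes' theorem, P(k | x) = π_k f_k(x) / Σ_j π_j f_j(x).
Since both observations come from the same component, the likelihood for component k is f_k(x₁)·f_k(x₂).
  L_I = [e^(−1.6)·1.6^12/12! = 1.1864e-07] × [0.137828] = 1.63519e-08
  L_II = [e^(−4.7)·4.7^12/12! = 0.00220624] × [0.157383] = 0.000347225
  L_III = [e^(−10.1)·10.1^12/12! = 0.0966374] × [0.00705405] = 0.000681685
Weight by the priors:
  π_I·L_I = 0.55 × 1.63519e-08 = 8.99356e-09
  π_II·L_II = 0.24 × 0.000347225 = 8.33341e-05
  π_III·L_III = 0.21 × 0.000681685 = 0.000143154
Evidence: 8.99356e-09 + 8.33341e-05 + 0.000143154 = 0.000226497
P(Regime III | x₁, x₂) = 0.000143154 / 0.000226497 ≈ 0.6320

0.6320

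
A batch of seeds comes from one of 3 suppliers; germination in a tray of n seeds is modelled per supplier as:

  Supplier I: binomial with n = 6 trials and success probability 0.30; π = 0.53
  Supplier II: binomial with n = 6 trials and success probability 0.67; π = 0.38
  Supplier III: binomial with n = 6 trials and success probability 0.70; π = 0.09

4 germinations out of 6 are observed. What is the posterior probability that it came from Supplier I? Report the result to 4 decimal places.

Posterior ∝ prior × likelihood, so P(k | x) ∝ π_k f_k(x); normalise over all components.
Binomial probabilities:
  f_I = C(6,4)·0.30^4·0.70^2 = 15·0.0081·0.49 = 0.059535
  f_II = C(6,4)·0.67^4·0.33^2 = 15·0.201511·0.1089 = 0.329169
  f_III = C(6,4)·0.70^4·0.30^2 = 15·0.2401·0.09 = 0.324135
Prior × likelihood for each component:
  π_I·f_I = 0.53 × 0.059535 = 0.0315535
  π_II·f_II = 0.38 × 0.329169 = 0.125084
  π_III·f_III = 0.09 × 0.324135 = 0.0291722
Normaliser: 0.0315535 + 0.125084 + 0.0291722 = 0.18581
P(Supplier I | the observation) = 0.0315535 / 0.18581 ≈ 0.1698

0.1698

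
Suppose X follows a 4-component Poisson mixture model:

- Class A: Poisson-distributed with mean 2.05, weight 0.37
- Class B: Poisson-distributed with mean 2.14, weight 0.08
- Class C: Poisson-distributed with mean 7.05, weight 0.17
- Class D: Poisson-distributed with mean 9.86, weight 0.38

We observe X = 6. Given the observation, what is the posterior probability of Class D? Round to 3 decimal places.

0.447

Posterior ∝ prior × likelihood, so P(k | x) ∝ π_k f_k(x); normalise over all components.
Component likelihoods at x = 6:
  p_A = 0.0132705
  p_B = 0.015695
  p_C = 0.14792
  p_D = 0.0666477
Unnormalised posteriors:
  π_A·p_A = 0.37 × 0.0132705 = 0.00491008
  π_B·p_B = 0.08 × 0.015695 = 0.0012556
  π_C·p_C = 0.17 × 0.14792 = 0.0251464
  π_D·p_D = 0.38 × 0.0666477 = 0.0253261
Denominator: 0.00491008 + 0.0012556 + 0.0251464 + 0.0253261 = 0.0566382
P(Class D | x) = 0.0253261 / 0.0566382 ≈ 0.447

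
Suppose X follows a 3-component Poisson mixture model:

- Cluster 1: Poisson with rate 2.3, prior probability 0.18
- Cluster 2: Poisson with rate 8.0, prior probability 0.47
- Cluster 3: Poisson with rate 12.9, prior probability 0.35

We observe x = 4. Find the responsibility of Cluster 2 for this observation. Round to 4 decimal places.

0.5496

The responsibility of component k is P(Z=k) f_k(x) divided by Σ_j P(Z=j) f_j(x).
Component likelihoods at x = 4:
  p_1 = 0.116902
  p_2 = 0.0572523
  p_3 = 0.00288236
Prior × likelihood for each component:
  P(Z=1)·p_1 = 0.18 × 0.116902 = 0.0210424
  P(Z=2)·p_2 = 0.47 × 0.0572523 = 0.0269086
  P(Z=3)·p_3 = 0.35 × 0.00288236 = 0.00100883
Normaliser: 0.0210424 + 0.0269086 + 0.00100883 = 0.0489598
P(Cluster 2 | 4) ≈ 0.5496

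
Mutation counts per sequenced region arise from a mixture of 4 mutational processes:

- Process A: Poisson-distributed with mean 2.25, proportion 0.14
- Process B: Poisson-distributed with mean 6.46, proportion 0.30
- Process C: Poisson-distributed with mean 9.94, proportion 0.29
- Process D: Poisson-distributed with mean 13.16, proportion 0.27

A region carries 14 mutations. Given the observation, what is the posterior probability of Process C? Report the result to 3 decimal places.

0.337

P(component k | x) = w_k·f_k(x) / marginal(x), where marginal(x) = Σ_j w_j·f_j(x).
Poisson probabilities:
  L_A = 1.03035e-07
  L_B = 0.00395644
  L_C = 0.0508293
  L_D = 0.103243
Unnormalised posteriors:
  w_A·L_A = 0.14 × 1.03035e-07 = 1.44249e-08
  w_B·L_B = 0.30 × 0.00395644 = 0.00118693
  w_C·L_C = 0.29 × 0.0508293 = 0.0147405
  w_D·L_D = 0.27 × 0.103243 = 0.0278755
Normaliser: 1.44249e-08 + 0.00118693 + 0.0147405 + 0.0278755 = 0.0438029
So the posterior for Process C is 0.0147405 / 0.0438029 ≈ 0.337.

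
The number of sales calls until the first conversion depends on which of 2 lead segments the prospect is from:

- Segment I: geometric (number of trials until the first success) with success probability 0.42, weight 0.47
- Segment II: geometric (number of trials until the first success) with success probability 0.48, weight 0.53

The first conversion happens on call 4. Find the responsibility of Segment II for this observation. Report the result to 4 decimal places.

Posterior ∝ prior × likelihood, so P(k | x) ∝ P(Z=k) f_k(x); normalise over all components.
Geometric probabilities:
  f_I = 0.42·(1−0.42)^3 = 0.42·0.195112 = 0.081947
  f_II = 0.48·(1−0.48)^3 = 0.48·0.140608 = 0.0674918
Weight by the priors:
  P(Z=I)·f_I = 0.47 × 0.081947 = 0.0385151
  P(Z=II)·f_II = 0.53 × 0.0674918 = 0.0357707
Normaliser: 0.0385151 + 0.0357707 = 0.0742858
So the posterior for Segment II is 0.0357707 / 0.0742858 ≈ 0.4815.

0.4815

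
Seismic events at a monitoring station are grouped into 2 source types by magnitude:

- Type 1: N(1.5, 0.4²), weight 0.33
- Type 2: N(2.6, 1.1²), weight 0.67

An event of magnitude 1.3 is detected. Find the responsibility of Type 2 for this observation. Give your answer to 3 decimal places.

0.294

The responsibility of component k is P(Z=k) f_k(x) divided by Σ_j P(Z=j) f_j(x).
Evaluate each component's likelihood at the observed value:
  p_1 = (1/(0.4·√(2π)))·exp(−(1.3−1.5)²/(2·0.4²)) = 0.997356·exp(-0.12500) = 0.880163
  p_2 = (1/(1.1·√(2π)))·exp(−(1.3−2.6)²/(2·1.1²)) = 0.362675·exp(-0.69835) = 0.180397
Weight by the priors:
  P(Z=1)·p_1 = 0.33 × 0.880163 = 0.290454
  P(Z=2)·p_2 = 0.67 × 0.180397 = 0.120866
Normaliser: 0.290454 + 0.120866 = 0.41132
P(Type 2 | 1.3) = 0.120866 / 0.41132 ≈ 0.294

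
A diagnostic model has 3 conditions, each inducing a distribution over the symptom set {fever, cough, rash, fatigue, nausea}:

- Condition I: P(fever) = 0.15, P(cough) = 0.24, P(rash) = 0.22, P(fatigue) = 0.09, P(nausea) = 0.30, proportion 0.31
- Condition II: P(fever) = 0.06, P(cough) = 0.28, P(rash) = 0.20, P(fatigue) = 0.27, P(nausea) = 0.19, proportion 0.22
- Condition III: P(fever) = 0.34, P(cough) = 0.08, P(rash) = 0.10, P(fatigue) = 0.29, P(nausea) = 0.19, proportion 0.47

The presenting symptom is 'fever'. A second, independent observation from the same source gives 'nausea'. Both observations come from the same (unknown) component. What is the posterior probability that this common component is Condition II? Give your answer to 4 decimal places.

0.0536

The responsibility of component k is π_k f_k(x) divided by Σ_j π_j f_j(x).
Since both observations come from the same component, the likelihood for component k is f_k(x₁)·f_k(x₂).
  p_I = [P(fever | comp) = 0.15] × [0.3] = 0.045
  p_II = [P(fever | comp) = 0.06] × [0.19] = 0.0114
  p_III = [P(fever | comp) = 0.34] × [0.19] = 0.0646
Weight by the priors:
  π_I·p_I = 0.31 × 0.045 = 0.01395
  π_II·p_II = 0.22 × 0.0114 = 0.002508
  π_III·p_III = 0.47 × 0.0646 = 0.030362
Sum: 0.01395 + 0.002508 + 0.030362 = 0.04682
P(Condition II | x) = 0.002508 / 0.04682 ≈ 0.0536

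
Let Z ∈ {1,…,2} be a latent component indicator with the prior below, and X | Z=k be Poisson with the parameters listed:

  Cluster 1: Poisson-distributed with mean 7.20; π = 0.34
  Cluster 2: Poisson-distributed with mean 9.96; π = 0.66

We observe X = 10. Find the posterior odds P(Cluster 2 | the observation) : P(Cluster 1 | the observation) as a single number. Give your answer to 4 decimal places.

Posterior odds = (π_i f_i(x)) / (π_j f_j(x)); the normalising sum cancels.
Poisson probabilities:
  p_1 = e^(−7.20)·7.20^10/10! = 0.0770268
  p_2 = e^(−9.96)·9.96^10/10! = 0.1251
Odds = (0.66/0.34) × (0.1251/0.0770268) = 1.94118 × 1.62411 ≈ 3.1527

3.1527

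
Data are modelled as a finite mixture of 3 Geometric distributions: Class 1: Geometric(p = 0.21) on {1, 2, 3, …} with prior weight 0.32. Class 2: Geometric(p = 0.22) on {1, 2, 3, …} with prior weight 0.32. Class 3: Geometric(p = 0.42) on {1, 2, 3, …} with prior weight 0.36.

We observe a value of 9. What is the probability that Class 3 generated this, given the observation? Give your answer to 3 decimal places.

Apply Bayes' rule: the posterior for each component is proportional to its prior times its likelihood at x.
Evaluate each component's likelihood at the observed value:
  L_1 = 0.21·(1−0.21)^8 = 0.21·0.151711 = 0.0318593
  L_2 = 0.22·(1−0.22)^8 = 0.22·0.137011 = 0.0301425
  L_3 = 0.42·(1−0.42)^8 = 0.42·0.0128063 = 0.00537865
Prior × likelihood for each component:
  π_1·L_1 = 0.32 × 0.0318593 = 0.010195
  π_2·L_2 = 0.32 × 0.0301425 = 0.00964561
  π_3·L_3 = 0.36 × 0.00537865 = 0.00193631
Sum: 0.010195 + 0.00964561 + 0.00193631 = 0.0217769
So the posterior for Class 3 is 0.00193631 / 0.0217769 ≈ 0.089.

0.089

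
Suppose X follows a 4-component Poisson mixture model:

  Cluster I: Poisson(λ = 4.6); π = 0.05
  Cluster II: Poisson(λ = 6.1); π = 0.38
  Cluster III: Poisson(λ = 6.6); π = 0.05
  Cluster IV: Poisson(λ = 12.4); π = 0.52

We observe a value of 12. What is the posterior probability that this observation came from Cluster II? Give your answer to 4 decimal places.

The responsibility of component k is P(Z=k) f_k(x) divided by Σ_j P(Z=j) f_j(x).
Poisson probabilities:
  f_I = e^(−4.6)·4.6^12/12! = 0.00188366
  f_II = e^(−6.1)·6.1^12/12! = 0.0124287
  f_III = e^(−6.6)·6.6^12/12! = 0.019402
  f_IV = e^(−12.4)·12.4^12/12! = 0.113624
Multiply by the mixture weights:
  P(Z=I)·f_I = 0.05 × 0.00188366 = 9.4183e-05
  P(Z=II)·f_II = 0.38 × 0.0124287 = 0.0047229
  P(Z=III)·f_III = 0.05 × 0.019402 = 0.0009701
  P(Z=IV)·f_IV = 0.52 × 0.113624 = 0.0590847
Normaliser: 9.4183e-05 + 0.0047229 + 0.0009701 + 0.0590847 = 0.0648719
P(Cluster II | data) ≈ 0.0728

0.0728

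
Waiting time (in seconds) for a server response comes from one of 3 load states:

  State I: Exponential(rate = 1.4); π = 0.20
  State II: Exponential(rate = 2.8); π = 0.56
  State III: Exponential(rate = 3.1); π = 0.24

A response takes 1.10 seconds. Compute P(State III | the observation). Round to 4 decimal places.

Apply Bayes' rule: the posterior for each component is proportional to its prior times its likelihood at x.
Component likelihoods at x = 1.10 seconds:
  f_I = 0.300134
  f_II = 0.128686
  f_III = 0.102428
Unnormalised posteriors:
  w_I·f_I = 0.20 × 0.300134 = 0.0600267
  w_II·f_II = 0.56 × 0.128686 = 0.0720641
  w_III·f_III = 0.24 × 0.102428 = 0.0245827
Sum: 0.0600267 + 0.0720641 + 0.0245827 = 0.156673
Responsibility of State III: 0.0245827 / 0.156673 ≈ 0.1569

0.1569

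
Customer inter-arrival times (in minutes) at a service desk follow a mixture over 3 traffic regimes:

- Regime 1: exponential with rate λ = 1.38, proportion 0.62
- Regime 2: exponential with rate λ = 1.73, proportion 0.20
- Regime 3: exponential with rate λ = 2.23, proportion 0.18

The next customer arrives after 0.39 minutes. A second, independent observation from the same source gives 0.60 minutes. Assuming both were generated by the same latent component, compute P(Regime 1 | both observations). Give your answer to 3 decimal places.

0.593

Posterior ∝ prior × likelihood, so P(k | x) ∝ π_k f_k(x); normalise over all components.
Since both observations come from the same component, the likelihood for component k is f_k(x₁)·f_k(x₂).
  p_1 = [0.805641] × [0.602953] = 0.485764
  p_2 = [0.881105] × [0.612701] = 0.539854
  p_3 = [0.934542] × [0.585085] = 0.546787
Prior × likelihood for each component:
  π_1·p_1 = 0.62 × 0.485764 = 0.301173
  π_2·p_2 = 0.20 × 0.539854 = 0.107971
  π_3·p_3 = 0.18 × 0.546787 = 0.0984216
Denominator: 0.301173 + 0.107971 + 0.0984216 = 0.507566
P(Regime 1 | data) ≈ 0.593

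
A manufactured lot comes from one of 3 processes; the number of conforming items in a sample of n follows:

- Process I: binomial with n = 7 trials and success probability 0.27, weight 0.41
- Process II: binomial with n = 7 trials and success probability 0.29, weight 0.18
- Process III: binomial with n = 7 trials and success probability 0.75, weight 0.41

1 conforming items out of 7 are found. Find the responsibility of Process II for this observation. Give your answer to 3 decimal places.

0.284

Apply Bayes' rule: the posterior for each component is proportional to its prior times its likelihood at x.
Evaluate each component's likelihood at the observed value:
  p_I = 0.286022
  p_II = 0.260044
  p_III = 0.00128174
Unnormalised posteriors:
  π_I·p_I = 0.41 × 0.286022 = 0.117269
  π_II·p_II = 0.18 × 0.260044 = 0.0468078
  π_III·p_III = 0.41 × 0.00128174 = 0.000525513
Normaliser: 0.117269 + 0.0468078 + 0.000525513 = 0.164602
Responsibility of Process II: 0.0468078 / 0.164602 ≈ 0.284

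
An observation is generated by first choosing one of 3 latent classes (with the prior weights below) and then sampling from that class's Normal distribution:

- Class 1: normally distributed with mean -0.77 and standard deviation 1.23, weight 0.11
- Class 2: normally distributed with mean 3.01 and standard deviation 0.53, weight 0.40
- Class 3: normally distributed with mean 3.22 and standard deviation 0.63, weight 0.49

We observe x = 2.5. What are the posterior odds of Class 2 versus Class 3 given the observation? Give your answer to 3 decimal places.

1.173

Only the two components matter; the odds are (π_i f_i(x)) / (π_j f_j(x)).
Normal densities:
  f_1 = 0.00946778
  f_2 = 0.473769
  f_3 = 0.329571
Odds = (0.40/0.49) × (0.473769/0.329571) = 0.816327 × 1.43753 ≈ 1.173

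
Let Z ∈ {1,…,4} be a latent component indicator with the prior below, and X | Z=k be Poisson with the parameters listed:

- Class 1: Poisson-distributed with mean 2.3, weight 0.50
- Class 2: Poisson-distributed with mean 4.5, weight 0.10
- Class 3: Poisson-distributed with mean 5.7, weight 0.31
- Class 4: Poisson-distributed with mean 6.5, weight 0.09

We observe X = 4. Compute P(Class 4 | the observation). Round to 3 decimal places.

Apply Bayes' rule: the posterior for each component is proportional to its prior times its likelihood at x.
Poisson probabilities:
  f_1 = e^(−2.3)·2.3^4/4! = 0.116902
  f_2 = e^(−4.5)·4.5^4/4! = 0.189808
  f_3 = e^(−5.7)·5.7^4/4! = 0.147167
  f_4 = e^(−6.5)·6.5^4/4! = 0.111822
Unnormalised posteriors:
  π_1·f_1 = 0.50 × 0.116902 = 0.0584511
  π_2·f_2 = 0.10 × 0.189808 = 0.0189808
  π_3·f_3 = 0.31 × 0.147167 = 0.0456217
  π_4·f_4 = 0.09 × 0.111822 = 0.010064
Evidence: 0.0584511 + 0.0189808 + 0.0456217 + 0.010064 = 0.133118
P(Class 4 | the observation) = 0.010064 / 0.133118 ≈ 0.076

0.076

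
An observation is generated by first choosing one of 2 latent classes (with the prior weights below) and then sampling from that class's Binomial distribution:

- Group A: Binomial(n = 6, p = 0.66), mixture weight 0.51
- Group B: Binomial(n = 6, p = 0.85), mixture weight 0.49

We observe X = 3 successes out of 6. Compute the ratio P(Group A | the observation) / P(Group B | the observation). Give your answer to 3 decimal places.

The posterior odds equal the prior odds times the likelihood ratio: (w_i/w_j)·(f_i(x)/f_j(x)).
Binomial probabilities:
  L_A = C(6,3)·0.66^3·0.34^3 = 20·0.287496·0.039304 = 0.225995
  L_B = C(6,3)·0.85^3·0.15^3 = 20·0.614125·0.003375 = 0.0414534
Odds = (0.51/0.49) × (0.225995/0.0414534) = 1.04082 × 5.45178 ≈ 5.674

5.674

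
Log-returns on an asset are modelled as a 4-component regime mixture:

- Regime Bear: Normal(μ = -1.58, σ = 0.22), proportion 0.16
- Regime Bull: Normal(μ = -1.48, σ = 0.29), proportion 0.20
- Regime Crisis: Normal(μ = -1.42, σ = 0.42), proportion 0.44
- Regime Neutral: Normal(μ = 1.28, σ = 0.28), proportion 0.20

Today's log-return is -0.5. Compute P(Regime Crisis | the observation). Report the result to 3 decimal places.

0.977

Apply Bayes' rule: the posterior for each component is proportional to its prior times its likelihood at x.
Normal densities:
  L_Bear = (1/(0.22·√(2π)))·exp(−(-0.5−-1.58)²/(2·0.22²)) = 1.813374·exp(-12.04959) = 1.06027e-05
  L_Bull = (1/(0.29·√(2π)))·exp(−(-0.5−-1.48)²/(2·0.29²)) = 1.375663·exp(-5.70987) = 0.00455772
  L_Crisis = (1/(0.42·√(2π)))·exp(−(-0.5−-1.42)²/(2·0.42²)) = 0.949863·exp(-2.39909) = 0.0862478
  L_Neutral = (1/(0.28·√(2π)))·exp(−(-0.5−1.28)²/(2·0.28²)) = 1.424794·exp(-20.20663) = 2.38849e-09
Prior × likelihood for each component:
  π_Bear·L_Bear = 0.16 × 1.06027e-05 = 1.69644e-06
  π_Bull·L_Bull = 0.20 × 0.00455772 = 0.000911543
  π_Crisis·L_Crisis = 0.44 × 0.0862478 = 0.037949
  π_Neutral·L_Neutral = 0.20 × 2.38849e-09 = 4.77698e-10
Evidence: 1.69644e-06 + 0.000911543 + 0.037949 + 4.77698e-10 = 0.0388623
So the posterior for Regime Crisis is 0.037949 / 0.0388623 ≈ 0.977.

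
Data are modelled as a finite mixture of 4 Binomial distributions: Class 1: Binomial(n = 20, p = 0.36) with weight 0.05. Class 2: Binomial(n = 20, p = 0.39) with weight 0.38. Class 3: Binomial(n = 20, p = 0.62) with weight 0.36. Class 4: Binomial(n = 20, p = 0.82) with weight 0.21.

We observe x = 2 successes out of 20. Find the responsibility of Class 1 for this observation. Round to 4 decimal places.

By Bayes' theorem, P(k | x) = P(Z=k) f_k(x) / Σ_j P(Z=j) f_j(x).
Evaluate each component's likelihood at the observed value:
  p_1 = 0.00799094
  p_2 = 0.00395203
  p_3 = 1.99362e-06
  p_4 = 5.02674e-12
Multiply by the mixture weights:
  P(Z=1)·p_1 = 0.05 × 0.00799094 = 0.000399547
  P(Z=2)·p_2 = 0.38 × 0.00395203 = 0.00150177
  P(Z=3)·p_3 = 0.36 × 1.99362e-06 = 7.17702e-07
  P(Z=4)·p_4 = 0.21 × 5.02674e-12 = 1.05562e-12
Denominator: 0.000399547 + 0.00150177 + 7.17702e-07 + 1.05562e-12 = 0.00190204
So the posterior for Class 1 is 0.000399547 / 0.00190204 ≈ 0.2101.

0.2101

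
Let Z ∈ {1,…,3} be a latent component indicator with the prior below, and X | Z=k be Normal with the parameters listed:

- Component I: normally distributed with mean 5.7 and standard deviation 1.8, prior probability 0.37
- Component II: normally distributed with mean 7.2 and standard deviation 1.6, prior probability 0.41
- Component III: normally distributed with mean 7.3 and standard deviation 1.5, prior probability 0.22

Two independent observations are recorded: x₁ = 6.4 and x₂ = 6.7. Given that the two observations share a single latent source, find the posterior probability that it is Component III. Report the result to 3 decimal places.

By Bayes' theorem, P(k | x) = P(Z=k) f_k(x) / Σ_j P(Z=j) f_j(x).
Since both observations come from the same component, the likelihood for component k is f_k(x₁)·f_k(x₂).
  f_I = [(1/(1.8·√(2π)))·exp(−(6.4−5.7)²/(2·1.8²)) = 0.221635·exp(-0.07562) = 0.205493] × [0.18994] = 0.0390314
  f_II = [(1/(1.6·√(2π)))·exp(−(6.4−7.2)²/(2·1.6²)) = 0.249339·exp(-0.12500) = 0.220041] × [0.237457] = 0.0522502
  f_III = [(1/(1.5·√(2π)))·exp(−(6.4−7.3)²/(2·1.5²)) = 0.265962·exp(-0.18000) = 0.22215] × [0.245513] = 0.0545407
Multiply by the mixture weights:
  P(Z=I)·f_I = 0.37 × 0.0390314 = 0.0144416
  P(Z=II)·f_II = 0.41 × 0.0522502 = 0.0214226
  P(Z=III)·f_III = 0.22 × 0.0545407 = 0.011999
Denominator: 0.0144416 + 0.0214226 + 0.011999 = 0.0478631
So the posterior for Component III is 0.011999 / 0.0478631 ≈ 0.251.

0.251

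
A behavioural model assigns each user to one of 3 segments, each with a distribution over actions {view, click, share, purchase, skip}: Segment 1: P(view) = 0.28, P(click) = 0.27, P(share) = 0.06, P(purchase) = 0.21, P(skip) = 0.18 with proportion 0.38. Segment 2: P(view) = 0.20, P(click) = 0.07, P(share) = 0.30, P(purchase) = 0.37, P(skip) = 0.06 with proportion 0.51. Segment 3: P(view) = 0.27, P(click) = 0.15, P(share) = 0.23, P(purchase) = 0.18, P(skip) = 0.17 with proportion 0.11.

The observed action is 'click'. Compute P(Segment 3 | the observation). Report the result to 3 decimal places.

P(component k | x) = P(Z=k)·f_k(x) / marginal(x), where marginal(x) = Σ_j P(Z=j)·f_j(x).
Categorical probabilities:
  f_1 = 0.27
  f_2 = 0.07
  f_3 = 0.15
Weight by the priors:
  P(Z=1)·f_1 = 0.38 × 0.27 = 0.1026
  P(Z=2)·f_2 = 0.51 × 0.07 = 0.0357
  P(Z=3)·f_3 = 0.11 × 0.15 = 0.0165
Evidence: 0.1026 + 0.0357 + 0.0165 = 0.1548
P(Segment 3 | the observation) = 0.0165 / 0.1548 ≈ 0.107

0.107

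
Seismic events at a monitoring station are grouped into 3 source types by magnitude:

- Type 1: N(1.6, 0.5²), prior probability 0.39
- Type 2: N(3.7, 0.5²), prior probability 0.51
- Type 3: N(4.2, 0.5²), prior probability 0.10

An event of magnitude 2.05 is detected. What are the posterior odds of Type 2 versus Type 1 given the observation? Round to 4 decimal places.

Posterior odds = (w_i f_i(x)) / (w_j f_j(x)); the normalising sum cancels.
Normal densities:
  L_1 = (1/(0.5·√(2π)))·exp(−(2.05−1.6)²/(2·0.5²)) = 0.797885·exp(-0.40500) = 0.53217
  L_2 = (1/(0.5·√(2π)))·exp(−(2.05−3.7)²/(2·0.5²)) = 0.797885·exp(-5.44500) = 0.00344514
  L_3 = (1/(0.5·√(2π)))·exp(−(2.05−4.2)²/(2·0.5²)) = 0.797885·exp(-9.24500) = 7.70704e-05
0.00175702 / 0.207546 ≈ 0.0085

0.0085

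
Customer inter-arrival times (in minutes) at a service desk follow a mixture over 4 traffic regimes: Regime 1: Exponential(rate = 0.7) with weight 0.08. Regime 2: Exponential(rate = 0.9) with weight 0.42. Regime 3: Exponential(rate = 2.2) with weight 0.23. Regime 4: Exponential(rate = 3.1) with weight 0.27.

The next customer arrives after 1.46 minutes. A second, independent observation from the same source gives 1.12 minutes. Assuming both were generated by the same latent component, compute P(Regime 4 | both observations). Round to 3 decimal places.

0.020

By Bayes' theorem, P(k | x) = P(Z=k) f_k(x) / Σ_j P(Z=j) f_j(x).
Since both observations come from the same component, the likelihood for component k is f_k(x₁)·f_k(x₂).
  L_1 = [0.251912] × [0.319603] = 0.0805119
  L_2 = [0.241869] × [0.328453] = 0.0794426
  L_3 = [0.0886072] × [0.187207] = 0.0165878
  L_4 = [0.033554] × [0.0962701] = 0.00323025
Weight by the priors:
  P(Z=1)·L_1 = 0.08 × 0.0805119 = 0.00644095
  P(Z=2)·L_2 = 0.42 × 0.0794426 = 0.0333659
  P(Z=3)·L_3 = 0.23 × 0.0165878 = 0.0038152
  P(Z=4)·L_4 = 0.27 × 0.00323025 = 0.000872167
Sum: 0.00644095 + 0.0333659 + 0.0038152 + 0.000872167 = 0.0444942
P(Regime 4 | x₁, x₂) = 0.000872167 / 0.0444942 ≈ 0.020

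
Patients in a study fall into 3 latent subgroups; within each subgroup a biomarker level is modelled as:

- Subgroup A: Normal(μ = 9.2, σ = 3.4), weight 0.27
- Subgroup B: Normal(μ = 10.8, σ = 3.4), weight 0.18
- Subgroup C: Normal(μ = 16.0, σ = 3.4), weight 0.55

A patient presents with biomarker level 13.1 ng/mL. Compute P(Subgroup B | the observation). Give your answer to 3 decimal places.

0.215

By Bayes' theorem, P(k | x) = π_k f_k(x) / Σ_j π_j f_j(x).
Evaluate each component's likelihood at the observed value:
  L_A = 0.0607744
  L_B = 0.0933387
  L_C = 0.0815558
Multiply by the mixture weights:
  π_A·L_A = 0.27 × 0.0607744 = 0.0164091
  π_B·L_B = 0.18 × 0.0933387 = 0.016801
  π_C·L_C = 0.55 × 0.0815558 = 0.0448557
Normaliser: 0.0164091 + 0.016801 + 0.0448557 = 0.0780657
P(Subgroup B | x) = 0.016801 / 0.0780657 ≈ 0.215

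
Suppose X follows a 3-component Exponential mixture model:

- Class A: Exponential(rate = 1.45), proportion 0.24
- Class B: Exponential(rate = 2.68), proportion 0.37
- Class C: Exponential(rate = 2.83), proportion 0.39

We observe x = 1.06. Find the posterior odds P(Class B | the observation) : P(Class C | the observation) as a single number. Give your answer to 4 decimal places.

1.0533

Since P(k|x) ∝ π_k f_k(x), the posterior odds are π_i f_i(x) / (π_j f_j(x)).
Evaluate each component's likelihood at the observed value:
  p_A = 0.311787
  p_B = 0.156456
  p_C = 0.140926
0.0578886 / 0.054961 ≈ 1.0533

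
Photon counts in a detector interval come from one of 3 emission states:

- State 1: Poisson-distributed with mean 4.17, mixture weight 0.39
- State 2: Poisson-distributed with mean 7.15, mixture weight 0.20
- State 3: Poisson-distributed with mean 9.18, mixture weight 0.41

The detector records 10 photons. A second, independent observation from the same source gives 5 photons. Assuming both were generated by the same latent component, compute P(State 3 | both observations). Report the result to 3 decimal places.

P(component k | x) = π_k·f_k(x) / marginal(x), where marginal(x) = Σ_j π_j·f_j(x).
Since both observations come from the same component, the likelihood for component k is f_k(x₁)·f_k(x₂).
  L_1 = [e^(−4.17)·4.17^10/10! = 0.00677001] × [0.162364] = 0.00109921
  L_2 = [e^(−7.15)·7.15^10/10! = 0.0755252] × [0.12222] = 0.00923071
  L_3 = [e^(−9.18)·9.18^10/10! = 0.120737] × [0.0560027] = 0.0067616
Multiply by the mixture weights:
  π_1·L_1 = 0.39 × 0.00109921 = 0.000428692
  π_2·L_2 = 0.20 × 0.00923071 = 0.00184614
  π_3·L_3 = 0.41 × 0.0067616 = 0.00277225
Marginal: 0.000428692 + 0.00184614 + 0.00277225 = 0.00504709
P(State 3 | x) ≈ 0.549

0.549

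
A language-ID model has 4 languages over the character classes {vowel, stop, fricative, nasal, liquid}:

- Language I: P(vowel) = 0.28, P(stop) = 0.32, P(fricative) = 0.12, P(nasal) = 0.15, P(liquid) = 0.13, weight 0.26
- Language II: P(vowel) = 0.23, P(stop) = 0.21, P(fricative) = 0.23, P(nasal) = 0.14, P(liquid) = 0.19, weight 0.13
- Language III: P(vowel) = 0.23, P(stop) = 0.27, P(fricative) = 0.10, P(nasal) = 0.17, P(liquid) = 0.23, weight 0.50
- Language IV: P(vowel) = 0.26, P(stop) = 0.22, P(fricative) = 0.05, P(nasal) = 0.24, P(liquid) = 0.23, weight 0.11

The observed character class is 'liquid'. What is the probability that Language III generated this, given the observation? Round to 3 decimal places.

By Bayes' theorem, P(k | x) = w_k f_k(x) / Σ_j w_j f_j(x).
Evaluate each component's likelihood at the observed value:
  p_I = P(liquid | comp) = 0.13
  p_II = P(liquid | comp) = 0.19
  p_III = P(liquid | comp) = 0.23
  p_IV = P(liquid | comp) = 0.23
Unnormalised posteriors:
  w_I·p_I = 0.26 × 0.13 = 0.0338
  w_II·p_II = 0.13 × 0.19 = 0.0247
  w_III·p_III = 0.50 × 0.23 = 0.115
  w_IV·p_IV = 0.11 × 0.23 = 0.0253
Marginal: 0.0338 + 0.0247 + 0.115 + 0.0253 = 0.1988
P(Language III | data) ≈ 0.578

0.578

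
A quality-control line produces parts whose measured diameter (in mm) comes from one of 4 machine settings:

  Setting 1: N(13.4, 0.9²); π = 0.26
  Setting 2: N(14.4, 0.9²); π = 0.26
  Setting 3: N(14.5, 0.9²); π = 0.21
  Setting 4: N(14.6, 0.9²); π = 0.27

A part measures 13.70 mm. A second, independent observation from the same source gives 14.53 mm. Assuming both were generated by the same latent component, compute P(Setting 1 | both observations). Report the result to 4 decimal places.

0.1843

By Bayes' theorem, P(k | x) = π_k f_k(x) / Σ_j π_j f_j(x).
Since both observations come from the same component, the likelihood for component k is f_k(x₁)·f_k(x₂).
  p_1 = [(1/(0.9·√(2π)))·exp(−(13.70−13.4)²/(2·0.9²)) = 0.443269·exp(-0.05556) = 0.419315] × [0.201536] = 0.084507
  p_2 = [(1/(0.9·√(2π)))·exp(−(13.70−14.4)²/(2·0.9²)) = 0.443269·exp(-0.30247) = 0.327572] × [0.438669] = 0.143696
  p_3 = [(1/(0.9·√(2π)))·exp(−(13.70−14.5)²/(2·0.9²)) = 0.443269·exp(-0.39506) = 0.298603] × [0.443023] = 0.132288
  p_4 = [(1/(0.9·√(2π)))·exp(−(13.70−14.6)²/(2·0.9²)) = 0.443269·exp(-0.50000) = 0.268856] × [0.44193] = 0.118816
Weight by the priors:
  π_1·p_1 = 0.26 × 0.084507 = 0.0219718
  π_2·p_2 = 0.26 × 0.143696 = 0.0373609
  π_3·p_3 = 0.21 × 0.132288 = 0.0277805
  π_4·p_4 = 0.27 × 0.118816 = 0.0320803
Marginal: 0.0219718 + 0.0373609 + 0.0277805 + 0.0320803 = 0.119193
P(Setting 1 | x₁,x₂) ≈ 0.1843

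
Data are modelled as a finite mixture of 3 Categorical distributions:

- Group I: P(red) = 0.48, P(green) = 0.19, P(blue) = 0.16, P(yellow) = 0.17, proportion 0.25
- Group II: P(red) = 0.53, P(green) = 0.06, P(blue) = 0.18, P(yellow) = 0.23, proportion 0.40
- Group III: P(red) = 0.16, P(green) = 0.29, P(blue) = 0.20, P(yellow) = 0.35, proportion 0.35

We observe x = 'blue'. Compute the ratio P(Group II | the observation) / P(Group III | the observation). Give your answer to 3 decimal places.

Since P(k|x) ∝ P(Z=k) f_k(x), the posterior odds are P(Z=i) f_i(x) / (P(Z=j) f_j(x)).
Categorical probabilities:
  f_I = 0.16
  f_II = 0.18
  f_III = 0.2
Posterior odds = (P(Z=II)·f_II) / (P(Z=III)·f_III) = (0.40·0.18) / (0.35·0.2) = 0.072 / 0.07 ≈ 1.029

1.029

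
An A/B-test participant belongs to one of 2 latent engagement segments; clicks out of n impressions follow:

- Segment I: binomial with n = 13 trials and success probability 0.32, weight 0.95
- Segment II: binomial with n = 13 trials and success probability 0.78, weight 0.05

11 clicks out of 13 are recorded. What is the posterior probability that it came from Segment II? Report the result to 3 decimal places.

0.990

The responsibility of component k is w_k f_k(x) divided by Σ_j w_j f_j(x).
Binomial probabilities:
  p_I = C(13,11)·0.32^11·0.68^2 = 78·3.60288e-06·0.4624 = 0.000129946
  p_II = C(13,11)·0.78^11·0.22^2 = 78·0.0650191·0.0484 = 0.24546
Multiply by the mixture weights:
  w_I·p_I = 0.95 × 0.000129946 = 0.000123448
  w_II·p_II = 0.05 × 0.24546 = 0.012273
Normaliser: 0.000123448 + 0.012273 = 0.0123964
Responsibility of Segment II: 0.012273 / 0.0123964 ≈ 0.990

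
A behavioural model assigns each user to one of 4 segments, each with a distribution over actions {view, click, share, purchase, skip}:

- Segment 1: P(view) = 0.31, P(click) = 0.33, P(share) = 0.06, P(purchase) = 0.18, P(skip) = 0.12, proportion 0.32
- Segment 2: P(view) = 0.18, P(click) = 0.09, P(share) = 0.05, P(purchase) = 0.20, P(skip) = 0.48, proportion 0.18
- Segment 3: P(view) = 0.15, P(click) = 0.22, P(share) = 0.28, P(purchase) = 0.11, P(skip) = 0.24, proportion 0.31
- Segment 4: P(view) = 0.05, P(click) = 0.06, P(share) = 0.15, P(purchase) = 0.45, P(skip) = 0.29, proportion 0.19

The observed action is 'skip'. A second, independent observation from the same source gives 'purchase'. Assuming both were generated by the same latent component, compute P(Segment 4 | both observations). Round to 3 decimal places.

0.434

Apply Bayes' rule: the posterior for each component is proportional to its prior times its likelihood at x.
Since both observations come from the same component, the likelihood for component k is f_k(x₁)·f_k(x₂).
  p_1 = [0.12] × [0.18] = 0.0216
  p_2 = [0.48] × [0.2] = 0.096
  p_3 = [0.24] × [0.11] = 0.0264
  p_4 = [0.29] × [0.45] = 0.1305
Weight by the priors:
  π_1·p_1 = 0.32 × 0.0216 = 0.006912
  π_2·p_2 = 0.18 × 0.096 = 0.01728
  π_3·p_3 = 0.31 × 0.0264 = 0.008184
  π_4·p_4 = 0.19 × 0.1305 = 0.024795
Marginal: 0.006912 + 0.01728 + 0.008184 + 0.024795 = 0.057171
P(Segment 4 | data) = 0.024795 / 0.057171 ≈ 0.434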